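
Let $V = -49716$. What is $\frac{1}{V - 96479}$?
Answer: $- \frac{1}{146195} \approx -6.8402 \cdot 10^{-6}$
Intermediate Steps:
$\frac{1}{V - 96479} = \frac{1}{-49716 - 96479} = \frac{1}{-146195} = - \frac{1}{146195}$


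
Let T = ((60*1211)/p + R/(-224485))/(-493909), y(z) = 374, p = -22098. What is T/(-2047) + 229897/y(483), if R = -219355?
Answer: 118991134642011991121/193576620644366674 ≈ 614.70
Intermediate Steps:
T = 20111883/4298454959461 (T = ((60*1211)/(-22098) - 219355/(-224485))/(-493909) = (72660*(-1/22098) - 219355*(-1/224485))*(-1/493909) = (-12110/3683 + 2309/2363)*(-1/493909) = -20111883/8702929*(-1/493909) = 20111883/4298454959461 ≈ 4.6789e-6)
T/(-2047) + 229897/y(483) = (20111883/4298454959461)/(-2047) + 229897/374 = (20111883/4298454959461)*(-1/2047) + 229897*(1/374) = -20111883/8798937302016667 + 229897/374 = 118991134642011991121/193576620644366674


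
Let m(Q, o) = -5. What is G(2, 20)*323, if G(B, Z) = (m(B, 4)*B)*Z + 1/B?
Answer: -128877/2 ≈ -64439.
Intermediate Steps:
G(B, Z) = 1/B - 5*B*Z (G(B, Z) = (-5*B)*Z + 1/B = -5*B*Z + 1/B = 1/B - 5*B*Z)
G(2, 20)*323 = (1/2 - 5*2*20)*323 = (½ - 200)*323 = -399/2*323 = -128877/2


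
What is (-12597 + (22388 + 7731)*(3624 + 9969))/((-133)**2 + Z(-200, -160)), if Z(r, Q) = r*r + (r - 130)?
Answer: 409394970/57359 ≈ 7137.4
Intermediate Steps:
Z(r, Q) = -130 + r + r**2 (Z(r, Q) = r**2 + (-130 + r) = -130 + r + r**2)
(-12597 + (22388 + 7731)*(3624 + 9969))/((-133)**2 + Z(-200, -160)) = (-12597 + (22388 + 7731)*(3624 + 9969))/((-133)**2 + (-130 - 200 + (-200)**2)) = (-12597 + 30119*13593)/(17689 + (-130 - 200 + 40000)) = (-12597 + 409407567)/(17689 + 39670) = 409394970/57359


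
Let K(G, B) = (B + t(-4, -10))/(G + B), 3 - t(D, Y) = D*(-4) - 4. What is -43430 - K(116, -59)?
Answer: -2475442/57 ≈ -43429.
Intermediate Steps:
t(D, Y) = 7 + 4*D (t(D, Y) = 3 - (D*(-4) - 4) = 3 - (-4*D - 4) = 3 - (-4 - 4*D) = 3 + (4 + 4*D) = 7 + 4*D)
K(G, B) = (-9 + B)/(B + G) (K(G, B) = (B + (7 + 4*(-4)))/(G + B) = (B + (7 - 16))/(B + G) = (B - 9)/(B + G) = (-9 + B)/(B + G))
-43430 - K(116, -59) = -43430 - (-9 - 59)/(-59 + 116) = -43430 - (-68)/57 = -43430 - 1*(-68/57) = -43430 + 68/57 = -2475442/57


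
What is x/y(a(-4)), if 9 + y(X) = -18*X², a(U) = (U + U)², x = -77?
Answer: 77/73737 ≈ 0.0010443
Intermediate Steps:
a(U) = 4*U² (a(U) = (2*U)² = 4*U²)
y(X) = -9 - 18*X²
x/y(a(-4)) = -77/(-9 - 18*(4*(-4)²)²) = -77/(-9 - 18*(4*16)²) = -77/(-9 - 18*64²) = -77/(-9 - 18*4096) = -77/(-9 - 73728) = -77/(-73737) = -77*(-1/73737) = 77/73737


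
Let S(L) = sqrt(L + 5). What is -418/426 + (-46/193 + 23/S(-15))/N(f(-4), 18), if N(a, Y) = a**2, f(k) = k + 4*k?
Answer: -8072299/8221800 - 23*I*sqrt(10)/4000 ≈ -0.98182 - 0.018183*I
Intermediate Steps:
S(L) = sqrt(5 + L)
f(k) = 5*k
-418/426 + (-46/193 + 23/S(-15))/N(f(-4), 18) = -418/426 + (-46/193 + 23/(sqrt(5 - 15)))/((5*(-4))**2) = -418*1/426 + (-46*1/193 + 23/(sqrt(-10)))/((-20)**2) = -209/213 + (-46/193 + 23/((I*sqrt(10))))/400 = -209/213 + (-46/193 + 23*(-I*sqrt(10)/10))*(1/400) = -209/213 + (-46/193 - 23*I*sqrt(10)/10)*(1/400) = -209/213 + (-23/38600 - 23*I*sqrt(10)/4000) = -8072299/8221800 - 23*I*sqrt(10)/4000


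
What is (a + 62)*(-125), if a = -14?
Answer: -6000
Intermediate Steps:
(a + 62)*(-125) = (-14 + 62)*(-125) = 48*(-125) = -6000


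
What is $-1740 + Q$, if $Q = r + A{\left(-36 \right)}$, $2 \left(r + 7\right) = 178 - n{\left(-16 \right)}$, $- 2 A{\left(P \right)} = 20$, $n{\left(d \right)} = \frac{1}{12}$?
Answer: $- \frac{40033}{24} \approx -1668.0$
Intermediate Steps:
$n{\left(d \right)} = \frac{1}{12}$
$A{\left(P \right)} = -10$ ($A{\left(P \right)} = \left(- \frac{1}{2}\right) 20 = -10$)
$r = \frac{1967}{24}$ ($r = -7 + \frac{178 - \frac{1}{12}}{2} = -7 + \frac{1}{2} \cdot \frac{2135}{12} = -7 + \frac{2135}{24} = \frac{1967}{24} \approx 81.958$)
$Q = \frac{1727}{24}$ ($Q = \frac{1967}{24} - 10 = \frac{1727}{24} \approx 71.958$)
$-1740 + Q = -1740 + \frac{1727}{24} = - \frac{40033}{24}$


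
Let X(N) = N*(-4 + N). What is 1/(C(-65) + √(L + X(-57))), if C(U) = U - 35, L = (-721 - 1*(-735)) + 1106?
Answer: -100/5403 - √4597/5403 ≈ -0.031057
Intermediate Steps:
L = 1120 (L = (-721 + 735) + 1106 = 14 + 1106 = 1120)
C(U) = -35 + U
1/(C(-65) + √(L + X(-57))) = 1/((-35 - 65) + √(1120 - 57*(-4 - 57))) = 1/(-100 + √(1120 - 57*(-61))) = 1/(-100 + √(1120 + 3477)) = 1/(-100 + √4597)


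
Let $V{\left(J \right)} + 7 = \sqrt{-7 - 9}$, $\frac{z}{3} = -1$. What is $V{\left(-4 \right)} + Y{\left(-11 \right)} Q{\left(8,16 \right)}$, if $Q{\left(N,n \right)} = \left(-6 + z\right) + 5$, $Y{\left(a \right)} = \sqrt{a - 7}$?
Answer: $-7 + 4 i - 12 i \sqrt{2} \approx -7.0 - 12.971 i$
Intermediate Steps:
$z = -3$ ($z = 3 \left(-1\right) = -3$)
$V{\left(J \right)} = -7 + 4 i$ ($V{\left(J \right)} = -7 + \sqrt{-7 - 9} = -7 + \sqrt{-16} = -7 + 4 i$)
$Y{\left(a \right)} = \sqrt{-7 + a}$
$Q{\left(N,n \right)} = -4$ ($Q{\left(N,n \right)} = \left(-6 - 3\right) + 5 = -9 + 5 = -4$)
$V{\left(-4 \right)} + Y{\left(-11 \right)} Q{\left(8,16 \right)} = \left(-7 + 4 i\right) + \sqrt{-7 - 11} \left(-4\right) = \left(-7 + 4 i\right) + \sqrt{-18} \left(-4\right) = \left(-7 + 4 i\right) + 3 i \sqrt{2} \left(-4\right) = \left(-7 + 4 i\right) - 12 i \sqrt{2} = -7 + 4 i - 12 i \sqrt{2}$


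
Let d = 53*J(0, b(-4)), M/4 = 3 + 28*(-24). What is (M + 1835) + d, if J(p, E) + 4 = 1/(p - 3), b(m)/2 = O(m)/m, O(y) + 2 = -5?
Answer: -3212/3 ≈ -1070.7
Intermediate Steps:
O(y) = -7 (O(y) = -2 - 5 = -7)
M = -2676 (M = 4*(3 + 28*(-24)) = 4*(3 - 672) = 4*(-669) = -2676)
b(m) = -14/m (b(m) = 2*(-7/m) = -14/m)
J(p, E) = -4 + 1/(-3 + p) (J(p, E) = -4 + 1/(p - 3) = -4 + 1/(-3 + p))
d = -689/3 (d = 53*((13 - 4*0)/(-3 + 0)) = 53*((13 + 0)/(-3)) = 53*(-⅓*13) = 53*(-13/3) = -689/3 ≈ -229.67)
(M + 1835) + d = (-2676 + 1835) - 689/3 = -841 - 689/3 = -3212/3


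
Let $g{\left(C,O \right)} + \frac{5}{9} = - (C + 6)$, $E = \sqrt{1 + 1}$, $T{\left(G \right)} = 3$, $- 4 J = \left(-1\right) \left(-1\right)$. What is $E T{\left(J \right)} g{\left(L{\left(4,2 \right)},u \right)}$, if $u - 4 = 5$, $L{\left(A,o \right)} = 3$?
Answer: $- \frac{86 \sqrt{2}}{3} \approx -40.541$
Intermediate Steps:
$u = 9$ ($u = 4 + 5 = 9$)
$J = - \frac{1}{4}$ ($J = - \frac{\left(-1\right) \left(-1\right)}{4} = \left(- \frac{1}{4}\right) 1 = - \frac{1}{4} \approx -0.25$)
$E = \sqrt{2} \approx 1.4142$
$g{\left(C,O \right)} = - \frac{59}{9} - C$ ($g{\left(C,O \right)} = - \frac{5}{9} - \left(C + 6\right) = - \frac{5}{9} - \left(6 + C\right) = - \frac{59}{9} - C$)
$E T{\left(J \right)} g{\left(L{\left(4,2 \right)},u \right)} = \sqrt{2} \cdot 3 \left(- \frac{59}{9} - 3\right) = 3 \sqrt{2} \left(- \frac{59}{9} - 3\right) = 3 \sqrt{2} \left(- \frac{86}{9}\right) = - \frac{86 \sqrt{2}}{3}$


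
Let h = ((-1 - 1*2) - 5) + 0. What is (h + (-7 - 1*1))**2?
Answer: 256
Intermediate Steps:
h = -8 (h = ((-1 - 2) - 5) + 0 = (-3 - 5) + 0 = -8 + 0 = -8)
(h + (-7 - 1*1))**2 = (-8 + (-7 - 1*1))**2 = (-8 + (-7 - 1))**2 = (-8 - 8)**2 = (-16)**2 = 256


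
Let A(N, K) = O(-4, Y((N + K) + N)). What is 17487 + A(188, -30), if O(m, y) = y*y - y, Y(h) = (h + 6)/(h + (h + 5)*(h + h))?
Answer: 258653363588439/14791181161 ≈ 17487.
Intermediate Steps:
Y(h) = (6 + h)/(h + 2*h*(5 + h)) (Y(h) = (6 + h)/(h + (5 + h)*(2*h)) = (6 + h)/(h + 2*h*(5 + h)))
O(m, y) = y² - y
A(N, K) = (-1 + (6 + K + 2*N)/((K + 2*N)*(11 + 2*K + 4*N)))*(6 + K + 2*N)/((K + 2*N)*(11 + 2*K + 4*N)) (A(N, K) = ((6 + ((N + K) + N))/(((N + K) + N)*(11 + 2*((N + K) + N))))*(-1 + (6 + ((N + K) + N))/(((N + K) + N)*(11 + 2*((N + K) + N)))) = ((6 + ((K + N) + N))/(((K + N) + N)*(11 + 2*((K + N) + N))))*(-1 + (6 + ((K + N) + N))/(((K + N) + N)*(11 + 2*((K + N) + N)))) = ((6 + (K + 2*N))/((K + 2*N)*(11 + 2*(K + 2*N))))*(-1 + (6 + (K + 2*N))/((K + 2*N)*(11 + 2*(K + 2*N)))) = ((6 + K + 2*N)/((K + 2*N)*(11 + (2*K + 4*N))))*(-1 + (6 + K + 2*N)/((K + 2*N)*(11 + (2*K + 4*N)))) = ((6 + K + 2*N)/((K + 2*N)*(11 + 2*K + 4*N)))*(-1 + (6 + K + 2*N)/((K + 2*N)*(11 + 2*K + 4*N))) = (-1 + (6 + K + 2*N)/((K + 2*N)*(11 + 2*K + 4*N)))*(6 + K + 2*N)/((K + 2*N)*(11 + 2*K + 4*N)))
17487 + A(188, -30) = 17487 + (6 - 30 + 2*188)*(6 - 30 + 2*188 - (-30 + 2*188)*(11 + 2*(-30) + 4*188))/((-30 + 2*188)²*(11 + 2*(-30) + 4*188)²) = 17487 + (6 - 30 + 376)*(6 - 30 + 376 - (-30 + 376)*(11 - 60 + 752))/((-30 + 376)²*(11 - 60 + 752)²) = 17487 + 352*(6 - 30 + 376 - 1*346*703)/(346²*703²) = 17487 + (1/119716)*(1/494209)*352*(6 - 30 + 376 - 243238) = 17487 + (1/119716)*(1/494209)*352*(-242886) = 17487 - 21373968/14791181161 = 258653363588439/14791181161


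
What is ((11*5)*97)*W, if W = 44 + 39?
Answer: 442805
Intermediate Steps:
W = 83
((11*5)*97)*W = ((11*5)*97)*83 = (55*97)*83 = 5335*83 = 442805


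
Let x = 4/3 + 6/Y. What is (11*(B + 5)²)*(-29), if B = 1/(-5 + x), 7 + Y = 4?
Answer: -2144956/289 ≈ -7422.0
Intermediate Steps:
Y = -3 (Y = -7 + 4 = -3)
x = -⅔ (x = 4/3 + 6/(-3) = 4*(⅓) + 6*(-⅓) = 4/3 - 2 = -⅔ ≈ -0.66667)
B = -3/17 (B = 1/(-5 - ⅔) = 1/(-17/3) = -3/17 ≈ -0.17647)
(11*(B + 5)²)*(-29) = (11*(-3/17 + 5)²)*(-29) = (11*(82/17)²)*(-29) = (11*(6724/289))*(-29) = (73964/289)*(-29) = -2144956/289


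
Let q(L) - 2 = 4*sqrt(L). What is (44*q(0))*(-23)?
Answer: -2024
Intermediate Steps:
q(L) = 2 + 4*sqrt(L)
(44*q(0))*(-23) = (44*(2 + 4*sqrt(0)))*(-23) = (44*(2 + 4*0))*(-23) = (44*(2 + 0))*(-23) = (44*2)*(-23) = 88*(-23) = -2024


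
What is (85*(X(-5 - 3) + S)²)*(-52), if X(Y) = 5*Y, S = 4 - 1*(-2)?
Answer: -5109520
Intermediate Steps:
S = 6 (S = 4 + 2 = 6)
(85*(X(-5 - 3) + S)²)*(-52) = (85*(5*(-5 - 3) + 6)²)*(-52) = (85*(5*(-8) + 6)²)*(-52) = (85*(-40 + 6)²)*(-52) = (85*(-34)²)*(-52) = (85*1156)*(-52) = 98260*(-52) = -5109520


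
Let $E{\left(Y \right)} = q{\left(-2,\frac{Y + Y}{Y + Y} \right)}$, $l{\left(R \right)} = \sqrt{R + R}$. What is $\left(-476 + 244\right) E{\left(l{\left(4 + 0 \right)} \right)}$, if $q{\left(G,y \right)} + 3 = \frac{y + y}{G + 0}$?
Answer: $928$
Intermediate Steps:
$l{\left(R \right)} = \sqrt{2} \sqrt{R}$ ($l{\left(R \right)} = \sqrt{2 R} = \sqrt{2} \sqrt{R}$)
$q{\left(G,y \right)} = -3 + \frac{2 y}{G}$ ($q{\left(G,y \right)} = -3 + \frac{y + y}{G + 0} = -3 + \frac{2 y}{G}$)
$E{\left(Y \right)} = -4$ ($E{\left(Y \right)} = -3 + \frac{2 \frac{Y + Y}{Y + Y}}{-2} = -3 + 2 \frac{2 Y}{2 Y} \left(- \frac{1}{2}\right) = -3 + 2 \cdot 2 Y \frac{1}{2 Y} \left(- \frac{1}{2}\right) = -3 + 2 \cdot 1 \left(- \frac{1}{2}\right) = -3 - 1 = -4$)
$\left(-476 + 244\right) E{\left(l{\left(4 + 0 \right)} \right)} = \left(-476 + 244\right) \left(-4\right) = \left(-232\right) \left(-4\right) = 928$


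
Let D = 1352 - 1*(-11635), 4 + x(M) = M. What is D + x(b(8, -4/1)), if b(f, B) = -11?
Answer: 12972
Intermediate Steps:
x(M) = -4 + M
D = 12987 (D = 1352 + 11635 = 12987)
D + x(b(8, -4/1)) = 12987 + (-4 - 11) = 12987 - 15 = 12972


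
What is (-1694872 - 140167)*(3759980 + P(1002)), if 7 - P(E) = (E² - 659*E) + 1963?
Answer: -6265443389182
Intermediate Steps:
P(E) = -1956 - E² + 659*E (P(E) = 7 - ((E² - 659*E) + 1963) = 7 - (1963 + E² - 659*E) = 7 + (-1963 - E² + 659*E) = -1956 - E² + 659*E)
(-1694872 - 140167)*(3759980 + P(1002)) = (-1694872 - 140167)*(3759980 + (-1956 - 1*1002² + 659*1002)) = -1835039*(3759980 + (-1956 - 1*1004004 + 660318)) = -1835039*(3759980 + (-1956 - 1004004 + 660318)) = -1835039*(3759980 - 345642) = -1835039*3414338 = -6265443389182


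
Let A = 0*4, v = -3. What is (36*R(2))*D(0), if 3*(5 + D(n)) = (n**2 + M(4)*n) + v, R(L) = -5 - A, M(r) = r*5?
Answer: 1080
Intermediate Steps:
A = 0
M(r) = 5*r
R(L) = -5 (R(L) = -5 - 1*0 = -5 + 0 = -5)
D(n) = -6 + n**2/3 + 20*n/3 (D(n) = -5 + ((n**2 + (5*4)*n) - 3)/3 = -5 + ((n**2 + 20*n) - 3)/3 = -5 + (-3 + n**2 + 20*n)/3 = -5 + (-1 + n**2/3 + 20*n/3) = -6 + n**2/3 + 20*n/3)
(36*R(2))*D(0) = (36*(-5))*(-6 + (1/3)*0**2 + (20/3)*0) = -180*(-6 + (1/3)*0 + 0) = -180*(-6 + 0 + 0) = -180*(-6) = 1080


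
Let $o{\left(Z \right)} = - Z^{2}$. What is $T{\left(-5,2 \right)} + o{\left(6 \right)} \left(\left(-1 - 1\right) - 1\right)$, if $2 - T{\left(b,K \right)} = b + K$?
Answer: $113$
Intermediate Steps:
$T{\left(b,K \right)} = 2 - K - b$ ($T{\left(b,K \right)} = 2 - \left(b + K\right) = 2 - \left(K + b\right) = 2 - K - b$)
$T{\left(-5,2 \right)} + o{\left(6 \right)} \left(\left(-1 - 1\right) - 1\right) = \left(2 - 2 - -5\right) + - 6^{2} \left(\left(-1 - 1\right) - 1\right) = \left(2 - 2 + 5\right) + \left(-1\right) 36 \left(-2 - 1\right) = 5 - -108 = 5 + 108 = 113$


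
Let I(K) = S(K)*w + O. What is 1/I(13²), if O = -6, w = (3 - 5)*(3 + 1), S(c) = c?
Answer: -1/1358 ≈ -0.00073638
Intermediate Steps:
w = -8 (w = -2*4 = -8)
I(K) = -6 - 8*K (I(K) = K*(-8) - 6 = -8*K - 6 = -6 - 8*K)
1/I(13²) = 1/(-6 - 8*13²) = 1/(-6 - 8*169) = 1/(-6 - 1352) = 1/(-1358) = -1/1358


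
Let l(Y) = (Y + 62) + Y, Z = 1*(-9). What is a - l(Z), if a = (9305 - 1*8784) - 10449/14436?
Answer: 763947/1604 ≈ 476.28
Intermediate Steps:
Z = -9
l(Y) = 62 + 2*Y (l(Y) = (62 + Y) + Y = 62 + 2*Y)
a = 834523/1604 (a = (9305 - 8784) - 10449*1/14436 = 521 - 1161/1604 = 834523/1604 ≈ 520.28)
a - l(Z) = 834523/1604 - (62 + 2*(-9)) = 834523/1604 - (62 - 18) = 834523/1604 - 1*44 = 834523/1604 - 44 = 763947/1604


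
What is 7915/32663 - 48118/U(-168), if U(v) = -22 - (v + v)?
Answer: -784596462/5128091 ≈ -153.00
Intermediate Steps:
U(v) = -22 - 2*v
7915/32663 - 48118/U(-168) = 7915/32663 - 48118/(-22 - 2*(-168)) = 7915*(1/32663) - 48118/(-22 + 336) = 7915/32663 - 48118/314 = 7915/32663 - 48118*1/314 = 7915/32663 - 24059/157 = -784596462/5128091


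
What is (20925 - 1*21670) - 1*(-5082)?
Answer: 4337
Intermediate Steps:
(20925 - 1*21670) - 1*(-5082) = (20925 - 21670) + 5082 = -745 + 5082 = 4337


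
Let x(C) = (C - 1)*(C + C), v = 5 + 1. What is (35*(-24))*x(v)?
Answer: -50400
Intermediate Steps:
v = 6
x(C) = 2*C*(-1 + C) (x(C) = (-1 + C)*(2*C) = 2*C*(-1 + C))
(35*(-24))*x(v) = (35*(-24))*(2*6*(-1 + 6)) = -1680*6*5 = -840*60 = -50400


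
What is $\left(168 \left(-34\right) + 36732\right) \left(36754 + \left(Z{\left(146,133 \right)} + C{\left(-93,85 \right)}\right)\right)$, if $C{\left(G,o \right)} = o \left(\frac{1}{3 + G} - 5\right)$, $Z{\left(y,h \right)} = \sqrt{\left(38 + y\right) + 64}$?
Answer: $\frac{3380688850}{3} + 62040 \sqrt{62} \approx 1.1274 \cdot 10^{9}$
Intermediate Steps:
$Z{\left(y,h \right)} = \sqrt{102 + y}$
$C{\left(G,o \right)} = o \left(-5 + \frac{1}{3 + G}\right)$
$\left(168 \left(-34\right) + 36732\right) \left(36754 + \left(Z{\left(146,133 \right)} + C{\left(-93,85 \right)}\right)\right) = \left(168 \left(-34\right) + 36732\right) \left(36754 - \left(- \sqrt{102 + 146} + \frac{85 \left(14 + 5 \left(-93\right)\right)}{3 - 93}\right)\right) = \left(-5712 + 36732\right) \left(36754 + \left(\sqrt{248} - \frac{85 \left(14 - 465\right)}{-90}\right)\right) = 31020 \left(36754 + \left(2 \sqrt{62} - 85 \left(- \frac{1}{90}\right) \left(-451\right)\right)\right) = 31020 \left(36754 - \left(\frac{7667}{18} - 2 \sqrt{62}\right)\right) = 31020 \left(\frac{653905}{18} + 2 \sqrt{62}\right) = \frac{3380688850}{3} + 62040 \sqrt{62}$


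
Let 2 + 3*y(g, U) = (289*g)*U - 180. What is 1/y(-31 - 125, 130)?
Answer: -3/5861102 ≈ -5.1185e-7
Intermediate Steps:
y(g, U) = -182/3 + 289*U*g/3 (y(g, U) = -⅔ + ((289*g)*U - 180)/3 = -⅔ + (289*U*g - 180)/3 = -⅔ + (-180 + 289*U*g)/3 = -⅔ + (-60 + 289*U*g/3) = -182/3 + 289*U*g/3)
1/y(-31 - 125, 130) = 1/(-182/3 + (289/3)*130*(-31 - 125)) = 1/(-182/3 + (289/3)*130*(-156)) = 1/(-182/3 - 1953640) = 1/(-5861102/3) = -3/5861102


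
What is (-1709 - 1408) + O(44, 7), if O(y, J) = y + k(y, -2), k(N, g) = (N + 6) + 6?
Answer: -3017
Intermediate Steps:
k(N, g) = 12 + N (k(N, g) = (6 + N) + 6 = 12 + N)
O(y, J) = 12 + 2*y (O(y, J) = y + (12 + y) = 12 + 2*y)
(-1709 - 1408) + O(44, 7) = (-1709 - 1408) + (12 + 2*44) = -3117 + (12 + 88) = -3117 + 100 = -3017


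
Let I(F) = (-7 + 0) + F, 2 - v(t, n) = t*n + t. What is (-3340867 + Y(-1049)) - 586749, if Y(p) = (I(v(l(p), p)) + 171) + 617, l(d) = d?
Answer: -5026185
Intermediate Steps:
v(t, n) = 2 - t - n*t (v(t, n) = 2 - (t*n + t) = 2 - (n*t + t) = 2 - (t + n*t) = 2 + (-t - n*t) = 2 - t - n*t)
I(F) = -7 + F
Y(p) = 783 - p - p**2 (Y(p) = ((-7 + (2 - p - p*p)) + 171) + 617 = ((-7 + (2 - p - p**2)) + 171) + 617 = ((-5 - p - p**2) + 171) + 617 = (166 - p - p**2) + 617 = 783 - p - p**2)
(-3340867 + Y(-1049)) - 586749 = (-3340867 + (783 - 1*(-1049) - 1*(-1049)**2)) - 586749 = (-3340867 + (783 + 1049 - 1*1100401)) - 586749 = (-3340867 + (783 + 1049 - 1100401)) - 586749 = (-3340867 - 1098569) - 586749 = -4439436 - 586749 = -5026185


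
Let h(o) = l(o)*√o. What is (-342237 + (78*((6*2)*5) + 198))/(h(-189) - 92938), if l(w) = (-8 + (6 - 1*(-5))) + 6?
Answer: 31353470742/8637487153 + 9108693*I*√21/8637487153 ≈ 3.6299 + 0.0048326*I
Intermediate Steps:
l(w) = 9 (l(w) = (-8 + (6 + 5)) + 6 = (-8 + 11) + 6 = 3 + 6 = 9)
h(o) = 9*√o
(-342237 + (78*((6*2)*5) + 198))/(h(-189) - 92938) = (-342237 + (78*((6*2)*5) + 198))/(9*√(-189) - 92938) = (-342237 + (78*(12*5) + 198))/(9*(3*I*√21) - 92938) = (-342237 + (78*60 + 198))/(27*I*√21 - 92938) = (-342237 + (4680 + 198))/(-92938 + 27*I*√21) = (-342237 + 4878)/(-92938 + 27*I*√21) = -337359/(-92938 + 27*I*√21)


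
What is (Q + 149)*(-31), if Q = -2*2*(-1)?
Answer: -4743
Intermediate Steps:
Q = 4 (Q = -4*(-1) = 4)
(Q + 149)*(-31) = (4 + 149)*(-31) = 153*(-31) = -4743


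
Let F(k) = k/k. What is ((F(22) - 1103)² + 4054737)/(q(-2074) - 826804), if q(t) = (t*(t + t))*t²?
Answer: 5269141/37005390730348 ≈ 1.4239e-7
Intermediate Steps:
F(k) = 1
q(t) = 2*t⁴ (q(t) = (t*(2*t))*t² = (2*t²)*t² = 2*t⁴)
((F(22) - 1103)² + 4054737)/(q(-2074) - 826804) = ((1 - 1103)² + 4054737)/(2*(-2074)⁴ - 826804) = ((-1102)² + 4054737)/(2*18502695778576 - 826804) = (1214404 + 4054737)/(37005391557152 - 826804) = 5269141/37005390730348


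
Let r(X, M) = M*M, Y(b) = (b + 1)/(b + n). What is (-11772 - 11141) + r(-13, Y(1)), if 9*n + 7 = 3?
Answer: -572501/25 ≈ -22900.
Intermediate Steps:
n = -4/9 (n = -7/9 + (⅑)*3 = -7/9 + ⅓ = -4/9 ≈ -0.44444)
Y(b) = (1 + b)/(-4/9 + b) (Y(b) = (b + 1)/(b - 4/9) = (1 + b)/(-4/9 + b))
r(X, M) = M²
(-11772 - 11141) + r(-13, Y(1)) = (-11772 - 11141) + (9*(1 + 1)/(-4 + 9*1))² = -22913 + (9*2/(-4 + 9))² = -22913 + (9*2/5)² = -22913 + (9*(⅕)*2)² = -22913 + (18/5)² = -22913 + 324/25 = -572501/25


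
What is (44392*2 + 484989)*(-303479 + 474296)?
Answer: 98010182541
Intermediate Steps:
(44392*2 + 484989)*(-303479 + 474296) = (88784 + 484989)*170817 = 573773*170817 = 98010182541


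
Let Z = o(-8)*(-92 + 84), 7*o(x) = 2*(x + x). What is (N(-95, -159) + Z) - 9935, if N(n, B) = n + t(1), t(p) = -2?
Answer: -69968/7 ≈ -9995.4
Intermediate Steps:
o(x) = 4*x/7 (o(x) = (2*(x + x))/7 = (2*(2*x))/7 = (4*x)/7 = 4*x/7)
Z = 256/7 (Z = ((4/7)*(-8))*(-92 + 84) = -32/7*(-8) = 256/7 ≈ 36.571)
N(n, B) = -2 + n (N(n, B) = n - 2 = -2 + n)
(N(-95, -159) + Z) - 9935 = ((-2 - 95) + 256/7) - 9935 = (-97 + 256/7) - 9935 = -423/7 - 9935 = -69968/7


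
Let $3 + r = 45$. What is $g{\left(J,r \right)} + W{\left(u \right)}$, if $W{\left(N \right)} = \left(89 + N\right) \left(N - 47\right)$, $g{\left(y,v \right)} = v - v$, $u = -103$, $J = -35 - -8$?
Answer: $2100$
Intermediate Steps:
$r = 42$ ($r = -3 + 45 = 42$)
$J = -27$ ($J = -35 + 8 = -27$)
$g{\left(y,v \right)} = 0$
$W{\left(N \right)} = \left(-47 + N\right) \left(89 + N\right)$ ($W{\left(N \right)} = \left(89 + N\right) \left(-47 + N\right) = \left(-47 + N\right) \left(89 + N\right)$)
$g{\left(J,r \right)} + W{\left(u \right)} = 0 + \left(-4183 + \left(-103\right)^{2} + 42 \left(-103\right)\right) = 0 - -2100 = 0 + 2100 = 2100$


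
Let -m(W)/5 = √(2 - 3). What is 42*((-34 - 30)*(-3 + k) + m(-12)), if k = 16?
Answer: -34944 - 210*I ≈ -34944.0 - 210.0*I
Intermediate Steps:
m(W) = -5*I (m(W) = -5*√(2 - 3) = -5*I)
42*((-34 - 30)*(-3 + k) + m(-12)) = 42*((-34 - 30)*(-3 + 16) - 5*I) = 42*(-64*13 - 5*I) = 42*(-832 - 5*I) = -34944 - 210*I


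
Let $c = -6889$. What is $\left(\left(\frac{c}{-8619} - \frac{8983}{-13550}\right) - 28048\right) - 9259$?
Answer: $- \frac{4356818626723}{116787450} \approx -37306.0$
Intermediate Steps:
$\left(\left(\frac{c}{-8619} - \frac{8983}{-13550}\right) - 28048\right) - 9259 = \left(\left(- \frac{6889}{-8619} - \frac{8983}{-13550}\right) - 28048\right) - 9259 = \left(\left(\left(-6889\right) \left(- \frac{1}{8619}\right) - - \frac{8983}{13550}\right) - 28048\right) - 9259 = \left(\left(\frac{6889}{8619} + \frac{8983}{13550}\right) - 28048\right) - 9259 = \left(\frac{170770427}{116787450} - 28048\right) - 9259 = - \frac{3275483627173}{116787450} - 9259 = - \frac{4356818626723}{116787450}$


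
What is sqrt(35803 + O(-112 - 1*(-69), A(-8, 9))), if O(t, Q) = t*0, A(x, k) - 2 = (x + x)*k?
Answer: sqrt(35803) ≈ 189.22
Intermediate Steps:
A(x, k) = 2 + 2*k*x (A(x, k) = 2 + (x + x)*k = 2 + (2*x)*k = 2 + 2*k*x)
O(t, Q) = 0
sqrt(35803 + O(-112 - 1*(-69), A(-8, 9))) = sqrt(35803 + 0) = sqrt(35803)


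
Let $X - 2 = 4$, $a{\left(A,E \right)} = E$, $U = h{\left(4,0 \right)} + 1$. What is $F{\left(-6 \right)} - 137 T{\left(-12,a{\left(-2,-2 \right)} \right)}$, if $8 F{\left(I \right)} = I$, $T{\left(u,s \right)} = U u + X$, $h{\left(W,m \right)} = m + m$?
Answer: $\frac{3285}{4} \approx 821.25$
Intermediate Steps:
$h{\left(W,m \right)} = 2 m$
$U = 1$ ($U = 2 \cdot 0 + 1 = 0 + 1 = 1$)
$X = 6$ ($X = 2 + 4 = 6$)
$T{\left(u,s \right)} = 6 + u$ ($T{\left(u,s \right)} = 1 u + 6 = u + 6 = 6 + u$)
$F{\left(I \right)} = \frac{I}{8}$
$F{\left(-6 \right)} - 137 T{\left(-12,a{\left(-2,-2 \right)} \right)} = \frac{1}{8} \left(-6\right) - 137 \left(6 - 12\right) = - \frac{3}{4} - -822 = - \frac{3}{4} + 822 = \frac{3285}{4}$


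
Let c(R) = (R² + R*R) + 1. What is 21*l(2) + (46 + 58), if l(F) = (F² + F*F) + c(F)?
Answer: 461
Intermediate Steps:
c(R) = 1 + 2*R² (c(R) = (R² + R²) + 1 = 2*R² + 1 = 1 + 2*R²)
l(F) = 1 + 4*F² (l(F) = (F² + F*F) + (1 + 2*F²) = (F² + F²) + (1 + 2*F²) = 2*F² + (1 + 2*F²) = 1 + 4*F²)
21*l(2) + (46 + 58) = 21*(1 + 4*2²) + (46 + 58) = 21*(1 + 4*4) + 104 = 21*(1 + 16) + 104 = 21*17 + 104 = 357 + 104 = 461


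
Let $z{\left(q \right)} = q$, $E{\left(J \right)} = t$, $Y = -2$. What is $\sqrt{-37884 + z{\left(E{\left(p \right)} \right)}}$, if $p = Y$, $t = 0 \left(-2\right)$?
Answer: $2 i \sqrt{9471} \approx 194.64 i$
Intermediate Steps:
$t = 0$
$p = -2$
$E{\left(J \right)} = 0$
$\sqrt{-37884 + z{\left(E{\left(p \right)} \right)}} = \sqrt{-37884 + 0} = \sqrt{-37884} = 2 i \sqrt{9471}$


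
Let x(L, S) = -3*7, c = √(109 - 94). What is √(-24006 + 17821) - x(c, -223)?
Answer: 21 + I*√6185 ≈ 21.0 + 78.645*I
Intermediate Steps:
c = √15 ≈ 3.8730
x(L, S) = -21
√(-24006 + 17821) - x(c, -223) = √(-24006 + 17821) - 1*(-21) = √(-6185) + 21 = I*√6185 + 21 = 21 + I*√6185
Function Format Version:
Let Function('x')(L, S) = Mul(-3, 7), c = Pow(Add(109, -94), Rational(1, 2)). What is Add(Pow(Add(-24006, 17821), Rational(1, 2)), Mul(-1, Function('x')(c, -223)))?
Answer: Add(21, Mul(I, Pow(6185, Rational(1, 2)))) ≈ Add(21.000, Mul(78.645, I))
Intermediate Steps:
c = Pow(15, Rational(1, 2)) ≈ 3.8730
Function('x')(L, S) = -21
Add(Pow(Add(-24006, 17821), Rational(1, 2)), Mul(-1, Function('x')(c, -223))) = Add(Pow(Add(-24006, 17821), Rational(1, 2)), Mul(-1, -21)) = Add(Pow(-6185, Rational(1, 2)), 21) = Add(Mul(I, Pow(6185, Rational(1, 2))), 21) = Add(21, Mul(I, Pow(6185, Rational(1, 2))))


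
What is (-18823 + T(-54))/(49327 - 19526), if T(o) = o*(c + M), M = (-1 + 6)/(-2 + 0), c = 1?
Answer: -18742/29801 ≈ -0.62891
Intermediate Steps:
M = -5/2 (M = 5/(-2) = 5*(-½) = -5/2 ≈ -2.5000)
T(o) = -3*o/2 (T(o) = o*(1 - 5/2) = o*(-3/2) = -3*o/2)
(-18823 + T(-54))/(49327 - 19526) = (-18823 - 3/2*(-54))/(49327 - 19526) = (-18823 + 81)/29801 = -18742*1/29801 = -18742/29801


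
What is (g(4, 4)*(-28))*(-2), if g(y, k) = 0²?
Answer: 0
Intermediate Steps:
g(y, k) = 0
(g(4, 4)*(-28))*(-2) = (0*(-28))*(-2) = 0*(-2) = 0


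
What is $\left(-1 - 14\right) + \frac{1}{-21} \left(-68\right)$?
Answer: $- \frac{247}{21} \approx -11.762$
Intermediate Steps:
$\left(-1 - 14\right) + \frac{1}{-21} \left(-68\right) = -15 - - \frac{68}{21} = -15 + \frac{68}{21} = - \frac{247}{21}$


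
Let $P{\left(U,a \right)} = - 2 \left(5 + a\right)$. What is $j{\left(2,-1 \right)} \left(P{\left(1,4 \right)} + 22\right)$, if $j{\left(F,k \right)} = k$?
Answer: $-4$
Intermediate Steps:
$P{\left(U,a \right)} = -10 - 2 a$
$j{\left(2,-1 \right)} \left(P{\left(1,4 \right)} + 22\right) = - (\left(-10 - 8\right) + 22) = - (-18 + 22) = \left(-1\right) 4 = -4$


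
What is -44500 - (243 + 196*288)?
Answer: -101191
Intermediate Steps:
-44500 - (243 + 196*288) = -44500 - (243 + 56448) = -44500 - 1*56691 = -44500 - 56691 = -101191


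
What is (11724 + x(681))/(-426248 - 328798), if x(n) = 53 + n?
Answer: -6229/377523 ≈ -0.016500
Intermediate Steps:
(11724 + x(681))/(-426248 - 328798) = (11724 + (53 + 681))/(-426248 - 328798) = (11724 + 734)/(-755046) = 12458*(-1/755046) = -6229/377523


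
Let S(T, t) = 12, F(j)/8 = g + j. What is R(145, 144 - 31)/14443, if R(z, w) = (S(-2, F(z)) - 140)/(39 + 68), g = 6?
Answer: -128/1545401 ≈ -8.2826e-5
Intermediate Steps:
F(j) = 48 + 8*j (F(j) = 8*(6 + j) = 48 + 8*j)
R(z, w) = -128/107 (R(z, w) = (12 - 140)/(39 + 68) = -128/107)
R(145, 144 - 31)/14443 = -128/107/14443 = -128/107*1/14443 = -128/1545401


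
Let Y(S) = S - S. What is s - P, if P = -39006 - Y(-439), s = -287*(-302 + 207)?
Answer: 66271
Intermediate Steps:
Y(S) = 0
s = 27265 (s = -287*(-95) = 27265)
P = -39006 (P = -39006 - 1*0 = -39006 + 0 = -39006)
s - P = 27265 - 1*(-39006) = 27265 + 39006 = 66271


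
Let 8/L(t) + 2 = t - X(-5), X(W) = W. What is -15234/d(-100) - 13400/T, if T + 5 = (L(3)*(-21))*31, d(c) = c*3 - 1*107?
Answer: 18753082/355311 ≈ 52.779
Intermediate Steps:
L(t) = 8/(3 + t) (L(t) = 8/(-2 + (t - 1*(-5))) = 8/(-2 + (t + 5)) = 8/(-2 + (5 + t)) = 8/(3 + t))
d(c) = -107 + 3*c (d(c) = 3*c - 107 = -107 + 3*c)
T = -873 (T = -5 + ((8/(3 + 3))*(-21))*31 = -5 + ((8/6)*(-21))*31 = -5 + ((8*(⅙))*(-21))*31 = -5 + ((4/3)*(-21))*31 = -5 - 28*31 = -5 - 868 = -873)
-15234/d(-100) - 13400/T = -15234/(-107 + 3*(-100)) - 13400/(-873) = -15234/(-107 - 300) - 13400*(-1/873) = -15234/(-407) + 13400/873 = -15234*(-1/407) + 13400/873 = 15234/407 + 13400/873 = 18753082/355311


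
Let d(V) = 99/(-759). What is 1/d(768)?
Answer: -23/3 ≈ -7.6667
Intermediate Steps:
d(V) = -3/23 (d(V) = 99*(-1/759) = -3/23)
1/d(768) = 1/(-3/23) = -23/3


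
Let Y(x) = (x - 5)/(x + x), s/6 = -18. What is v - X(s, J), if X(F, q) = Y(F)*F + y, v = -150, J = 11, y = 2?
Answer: -191/2 ≈ -95.500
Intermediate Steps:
s = -108 (s = 6*(-18) = -108)
Y(x) = (-5 + x)/(2*x) (Y(x) = (-5 + x)/((2*x)) = (-5 + x)*(1/(2*x)) = (-5 + x)/(2*x))
X(F, q) = -½ + F/2 (X(F, q) = ((-5 + F)/(2*F))*F + 2 = (-5/2 + F/2) + 2 = -½ + F/2)
v - X(s, J) = -150 - (-½ + (½)*(-108)) = -150 - (-½ - 54) = -150 - 1*(-109/2) = -150 + 109/2 = -191/2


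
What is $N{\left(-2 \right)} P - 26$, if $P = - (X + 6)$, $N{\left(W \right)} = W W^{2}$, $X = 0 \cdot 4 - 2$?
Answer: $6$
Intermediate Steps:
$X = -2$ ($X = 0 - 2 = -2$)
$N{\left(W \right)} = W^{3}$
$P = -4$ ($P = - (-2 + 6) = \left(-1\right) 4 = -4$)
$N{\left(-2 \right)} P - 26 = \left(-2\right)^{3} \left(-4\right) - 26 = \left(-8\right) \left(-4\right) - 26 = 32 - 26 = 6$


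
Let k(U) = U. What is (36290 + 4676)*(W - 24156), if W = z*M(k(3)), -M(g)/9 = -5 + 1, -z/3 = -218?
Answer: -25071192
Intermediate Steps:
z = 654 (z = -3*(-218) = 654)
M(g) = 36 (M(g) = -9*(-5 + 1) = -9*(-4) = 36)
W = 23544 (W = 654*36 = 23544)
(36290 + 4676)*(W - 24156) = (36290 + 4676)*(23544 - 24156) = 40966*(-612) = -25071192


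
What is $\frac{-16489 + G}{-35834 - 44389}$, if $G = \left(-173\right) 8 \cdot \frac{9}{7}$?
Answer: $\frac{127879}{561561} \approx 0.22772$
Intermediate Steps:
$G = - \frac{12456}{7}$ ($G = - 1384 \cdot 9 \cdot \frac{1}{7} = \left(-1384\right) \frac{9}{7} = - \frac{12456}{7} \approx -1779.4$)
$\frac{-16489 + G}{-35834 - 44389} = \frac{-16489 - \frac{12456}{7}}{-35834 - 44389} = - \frac{127879}{7 \left(-80223\right)} = \left(- \frac{127879}{7}\right) \left(- \frac{1}{80223}\right) = \frac{127879}{561561}$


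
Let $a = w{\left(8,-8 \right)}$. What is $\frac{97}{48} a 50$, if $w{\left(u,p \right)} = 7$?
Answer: $\frac{16975}{24} \approx 707.29$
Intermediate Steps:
$a = 7$
$\frac{97}{48} a 50 = \frac{97}{48} \cdot 7 \cdot 50 = \frac{679}{48} \cdot 50 = \frac{16975}{24}$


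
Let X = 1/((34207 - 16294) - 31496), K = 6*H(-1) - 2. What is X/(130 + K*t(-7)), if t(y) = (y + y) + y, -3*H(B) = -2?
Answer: -1/1195304 ≈ -8.3661e-7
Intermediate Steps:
H(B) = ⅔ (H(B) = -⅓*(-2) = ⅔)
t(y) = 3*y (t(y) = 2*y + y = 3*y)
K = 2 (K = 6*(⅔) - 2 = 4 - 2 = 2)
X = -1/13583 (X = 1/(17913 - 31496) = 1/(-13583) = -1/13583 ≈ -7.3621e-5)
X/(130 + K*t(-7)) = -1/(13583*(130 + 2*(3*(-7)))) = -1/(13583*(130 + 2*(-21))) = -1/(13583*(130 - 42)) = -1/13583/88 = -1/13583*1/88 = -1/1195304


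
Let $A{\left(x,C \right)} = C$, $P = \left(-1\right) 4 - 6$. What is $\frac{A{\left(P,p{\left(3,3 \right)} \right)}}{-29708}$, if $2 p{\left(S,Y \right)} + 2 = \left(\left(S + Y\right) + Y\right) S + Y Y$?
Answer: $- \frac{17}{29708} \approx -0.00057224$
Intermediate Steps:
$p{\left(S,Y \right)} = -1 + \frac{Y^{2}}{2} + \frac{S \left(S + 2 Y\right)}{2}$ ($p{\left(S,Y \right)} = -1 + \frac{\left(\left(S + Y\right) + Y\right) S + Y Y}{2} = -1 + \frac{\left(S + 2 Y\right) S + Y^{2}}{2} = -1 + \frac{S \left(S + 2 Y\right) + Y^{2}}{2} = -1 + \frac{Y^{2} + S \left(S + 2 Y\right)}{2} = -1 + \left(\frac{Y^{2}}{2} + \frac{S \left(S + 2 Y\right)}{2}\right) = -1 + \frac{Y^{2}}{2} + \frac{S \left(S + 2 Y\right)}{2}$)
$P = -10$ ($P = -4 - 6 = -10$)
$\frac{A{\left(P,p{\left(3,3 \right)} \right)}}{-29708} = \frac{-1 + \frac{3^{2}}{2} + \frac{3^{2}}{2} + 3 \cdot 3}{-29708} = \left(-1 + \frac{1}{2} \cdot 9 + \frac{1}{2} \cdot 9 + 9\right) \left(- \frac{1}{29708}\right) = \left(-1 + \frac{9}{2} + \frac{9}{2} + 9\right) \left(- \frac{1}{29708}\right) = 17 \left(- \frac{1}{29708}\right) = - \frac{17}{29708}$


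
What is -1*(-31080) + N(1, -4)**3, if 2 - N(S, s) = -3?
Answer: 31205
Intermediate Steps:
N(S, s) = 5 (N(S, s) = 2 - 1*(-3) = 2 + 3 = 5)
-1*(-31080) + N(1, -4)**3 = -1*(-31080) + 5**3 = 31080 + 125 = 31205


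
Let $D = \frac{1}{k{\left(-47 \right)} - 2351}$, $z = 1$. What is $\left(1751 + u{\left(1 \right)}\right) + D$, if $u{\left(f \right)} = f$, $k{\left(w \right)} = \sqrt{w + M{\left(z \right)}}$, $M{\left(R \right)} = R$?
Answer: $\frac{9683734393}{5527247} - \frac{i \sqrt{46}}{5527247} \approx 1752.0 - 1.2271 \cdot 10^{-6} i$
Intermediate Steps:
$k{\left(w \right)} = \sqrt{1 + w}$ ($k{\left(w \right)} = \sqrt{w + 1} = \sqrt{1 + w}$)
$D = \frac{1}{-2351 + i \sqrt{46}}$ ($D = \frac{1}{\sqrt{1 - 47} - 2351} = \frac{1}{\sqrt{-46} - 2351} = \frac{1}{i \sqrt{46} - 2351} = \frac{1}{-2351 + i \sqrt{46}} \approx -0.00042535 - 1.227 \cdot 10^{-6} i$)
$\left(1751 + u{\left(1 \right)}\right) + D = \left(1751 + 1\right) - \left(\frac{2351}{5527247} + \frac{i \sqrt{46}}{5527247}\right) = 1752 - \left(\frac{2351}{5527247} + \frac{i \sqrt{46}}{5527247}\right) = \frac{9683734393}{5527247} - \frac{i \sqrt{46}}{5527247}$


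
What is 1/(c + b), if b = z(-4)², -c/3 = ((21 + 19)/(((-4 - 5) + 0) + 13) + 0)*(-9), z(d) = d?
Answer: 1/286 ≈ 0.0034965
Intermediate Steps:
c = 270 (c = -3*((21 + 19)/(((-4 - 5) + 0) + 13) + 0)*(-9) = -3*(40/((-9 + 0) + 13) + 0)*(-9) = -3*(40/(-9 + 13) + 0)*(-9) = -3*(40/4 + 0)*(-9) = -3*(40*(¼) + 0)*(-9) = -3*(10 + 0)*(-9) = -30*(-9) = -3*(-90) = 270)
b = 16 (b = (-4)² = 16)
1/(c + b) = 1/(270 + 16) = 1/286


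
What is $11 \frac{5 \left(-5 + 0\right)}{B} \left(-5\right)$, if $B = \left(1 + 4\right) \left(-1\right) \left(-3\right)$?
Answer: $\frac{275}{3} \approx 91.667$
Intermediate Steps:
$B = 15$ ($B = 5 \left(-1\right) \left(-3\right) = \left(-5\right) \left(-3\right) = 15$)
$11 \frac{5 \left(-5 + 0\right)}{B} \left(-5\right) = 11 \frac{5 \left(-5 + 0\right)}{15} \left(-5\right) = 11 \cdot 5 \left(-5\right) \frac{1}{15} \left(-5\right) = 11 \left(\left(-25\right) \frac{1}{15}\right) \left(-5\right) = 11 \left(- \frac{5}{3}\right) \left(-5\right) = \left(- \frac{55}{3}\right) \left(-5\right) = \frac{275}{3}$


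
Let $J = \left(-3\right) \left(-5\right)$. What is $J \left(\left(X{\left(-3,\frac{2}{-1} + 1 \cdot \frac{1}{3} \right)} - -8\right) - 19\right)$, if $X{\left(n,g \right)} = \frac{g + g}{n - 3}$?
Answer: $- \frac{470}{3} \approx -156.67$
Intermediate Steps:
$J = 15$
$X{\left(n,g \right)} = \frac{2 g}{-3 + n}$
$J \left(\left(X{\left(-3,\frac{2}{-1} + 1 \cdot \frac{1}{3} \right)} - -8\right) - 19\right) = 15 \left(\left(\frac{2 \left(\frac{2}{-1} + 1 \cdot \frac{1}{3}\right)}{-3 - 3} - -8\right) - 19\right) = 15 \left(\left(\frac{2 \left(2 \left(-1\right) + 1 \cdot \frac{1}{3}\right)}{-6} + 8\right) - 19\right) = 15 \left(\left(2 \left(-2 + \frac{1}{3}\right) \left(- \frac{1}{6}\right) + 8\right) - 19\right) = 15 \left(\left(2 \left(- \frac{5}{3}\right) \left(- \frac{1}{6}\right) + 8\right) - 19\right) = 15 \left(\left(\frac{5}{9} + 8\right) - 19\right) = 15 \left(\frac{77}{9} - 19\right) = 15 \left(- \frac{94}{9}\right) = - \frac{470}{3}$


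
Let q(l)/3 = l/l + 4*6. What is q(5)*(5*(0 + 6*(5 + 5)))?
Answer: 22500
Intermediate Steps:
q(l) = 75 (q(l) = 3*(l/l + 4*6) = 3*(1 + 24) = 3*25 = 75)
q(5)*(5*(0 + 6*(5 + 5))) = 75*(5*(0 + 6*(5 + 5))) = 75*(5*(0 + 6*10)) = 75*(5*(0 + 60)) = 75*(5*60) = 75*300 = 22500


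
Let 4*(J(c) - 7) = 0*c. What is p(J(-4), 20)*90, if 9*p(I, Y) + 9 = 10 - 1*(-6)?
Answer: 70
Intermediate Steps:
J(c) = 7 (J(c) = 7 + (0*c)/4 = 7 + (¼)*0 = 7 + 0 = 7)
p(I, Y) = 7/9 (p(I, Y) = -1 + (10 - 1*(-6))/9 = -1 + (10 + 6)/9 = -1 + (⅑)*16 = -1 + 16/9 = 7/9)
p(J(-4), 20)*90 = (7/9)*90 = 70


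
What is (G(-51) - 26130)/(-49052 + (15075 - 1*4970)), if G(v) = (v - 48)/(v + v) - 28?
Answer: 889339/1324198 ≈ 0.67161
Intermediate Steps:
G(v) = -28 + (-48 + v)/(2*v) (G(v) = (-48 + v)/((2*v)) - 28 = (-48 + v)*(1/(2*v)) - 28 = (-48 + v)/(2*v) - 28 = -28 + (-48 + v)/(2*v))
(G(-51) - 26130)/(-49052 + (15075 - 1*4970)) = ((-55/2 - 24/(-51)) - 26130)/(-49052 + (15075 - 1*4970)) = ((-55/2 - 24*(-1/51)) - 26130)/(-49052 + (15075 - 4970)) = ((-55/2 + 8/17) - 26130)/(-49052 + 10105) = (-919/34 - 26130)/(-38947) = -889339/34*(-1/38947) = 889339/1324198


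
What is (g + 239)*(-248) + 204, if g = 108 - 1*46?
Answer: -74444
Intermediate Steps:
g = 62 (g = 108 - 46 = 62)
(g + 239)*(-248) + 204 = (62 + 239)*(-248) + 204 = 301*(-248) + 204 = -74648 + 204 = -74444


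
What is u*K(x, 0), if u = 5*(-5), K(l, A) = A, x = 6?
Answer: 0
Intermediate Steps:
u = -25
u*K(x, 0) = -25*0 = 0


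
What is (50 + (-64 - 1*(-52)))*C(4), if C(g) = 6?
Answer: 228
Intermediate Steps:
(50 + (-64 - 1*(-52)))*C(4) = (50 + (-64 - 1*(-52)))*6 = (50 + (-64 + 52))*6 = (50 - 12)*6 = 38*6 = 228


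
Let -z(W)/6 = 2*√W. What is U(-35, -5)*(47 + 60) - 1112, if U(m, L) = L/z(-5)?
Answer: -1112 - 107*I*√5/12 ≈ -1112.0 - 19.938*I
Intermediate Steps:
z(W) = -12*√W
U(m, L) = I*L*√5/60 (U(m, L) = L/((-12*I*√5)) = L*(I*√5/60) = I*L*√5/60)
U(-35, -5)*(47 + 60) - 1112 = ((1/60)*I*(-5)*√5)*(47 + 60) - 1112 = -I*√5/12*107 - 1112 = -107*I*√5/12 - 1112 = -1112 - 107*I*√5/12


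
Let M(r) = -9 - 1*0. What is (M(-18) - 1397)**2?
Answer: 1976836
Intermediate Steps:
M(r) = -9 (M(r) = -9 + 0 = -9)
(M(-18) - 1397)**2 = (-9 - 1397)**2 = (-1406)**2 = 1976836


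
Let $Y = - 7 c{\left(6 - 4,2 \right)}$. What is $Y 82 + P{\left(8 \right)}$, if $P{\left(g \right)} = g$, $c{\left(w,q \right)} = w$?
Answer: $-1140$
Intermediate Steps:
$Y = -14$ ($Y = - 7 \left(6 - 4\right) = \left(-7\right) 2 = -14$)
$Y 82 + P{\left(8 \right)} = \left(-14\right) 82 + 8 = -1148 + 8 = -1140$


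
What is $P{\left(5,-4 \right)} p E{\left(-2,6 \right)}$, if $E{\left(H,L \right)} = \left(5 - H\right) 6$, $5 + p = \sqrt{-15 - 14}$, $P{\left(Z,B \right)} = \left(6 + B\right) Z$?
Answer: $-2100 + 420 i \sqrt{29} \approx -2100.0 + 2261.8 i$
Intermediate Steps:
$P{\left(Z,B \right)} = Z \left(6 + B\right)$
$p = -5 + i \sqrt{29}$ ($p = -5 + \sqrt{-15 - 14} = -5 + \sqrt{-29} = -5 + i \sqrt{29} \approx -5.0 + 5.3852 i$)
$E{\left(H,L \right)} = 30 - 6 H$
$P{\left(5,-4 \right)} p E{\left(-2,6 \right)} = 5 \left(6 - 4\right) \left(-5 + i \sqrt{29}\right) \left(30 - -12\right) = 5 \cdot 2 \left(-5 + i \sqrt{29}\right) \left(30 + 12\right) = 10 \left(-5 + i \sqrt{29}\right) 42 = \left(-50 + 10 i \sqrt{29}\right) 42 = -2100 + 420 i \sqrt{29}$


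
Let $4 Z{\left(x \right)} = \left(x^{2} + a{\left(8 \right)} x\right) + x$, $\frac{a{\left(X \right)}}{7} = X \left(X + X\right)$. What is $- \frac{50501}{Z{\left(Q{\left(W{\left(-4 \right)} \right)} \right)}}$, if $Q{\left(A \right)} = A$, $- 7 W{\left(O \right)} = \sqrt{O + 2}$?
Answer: $\frac{4949098 \sqrt{2}}{\sqrt{2} + 6279 i} \approx 0.25106 - 1114.7 i$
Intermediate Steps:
$a{\left(X \right)} = 14 X^{2}$ ($a{\left(X \right)} = 7 X \left(X + X\right) = 7 X 2 X = 7 \cdot 2 X^{2} = 14 X^{2}$)
$W{\left(O \right)} = - \frac{\sqrt{2 + O}}{7}$ ($W{\left(O \right)} = - \frac{\sqrt{O + 2}}{7} = - \frac{\sqrt{2 + O}}{7}$)
$Z{\left(x \right)} = \frac{x^{2}}{4} + \frac{897 x}{4}$ ($Z{\left(x \right)} = \frac{\left(x^{2} + 14 \cdot 8^{2} x\right) + x}{4} = \frac{\left(x^{2} + 14 \cdot 64 x\right) + x}{4} = \frac{\left(x^{2} + 896 x\right) + x}{4} = \frac{x^{2} + 897 x}{4} = \frac{x^{2}}{4} + \frac{897 x}{4}$)
$- \frac{50501}{Z{\left(Q{\left(W{\left(-4 \right)} \right)} \right)}} = - \frac{50501}{\frac{1}{4} \left(- \frac{\sqrt{2 - 4}}{7}\right) \left(897 - \frac{\sqrt{2 - 4}}{7}\right)} = - \frac{50501}{\frac{1}{4} \left(- \frac{\sqrt{-2}}{7}\right) \left(897 - \frac{\sqrt{-2}}{7}\right)} = - \frac{50501}{\frac{1}{4} \left(- \frac{i \sqrt{2}}{7}\right) \left(897 - \frac{i \sqrt{2}}{7}\right)} = - \frac{50501}{\left(- \frac{1}{28}\right) i \sqrt{2} \left(897 - \frac{i \sqrt{2}}{7}\right)} = - 50501 \frac{14 i \sqrt{2}}{897 - \frac{i \sqrt{2}}{7}} = - \frac{707014 i \sqrt{2}}{897 - \frac{i \sqrt{2}}{7}}$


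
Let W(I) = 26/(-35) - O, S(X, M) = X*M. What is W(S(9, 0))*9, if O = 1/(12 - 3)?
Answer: -269/35 ≈ -7.6857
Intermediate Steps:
O = 1/9 ≈ 0.11111
S(X, M) = M*X
W(I) = -269/315 (W(I) = 26/(-35) - 1*1/9 = 26*(-1/35) - 1/9 = -26/35 - 1/9 = -269/315)
W(S(9, 0))*9 = -269/315*9 = -269/35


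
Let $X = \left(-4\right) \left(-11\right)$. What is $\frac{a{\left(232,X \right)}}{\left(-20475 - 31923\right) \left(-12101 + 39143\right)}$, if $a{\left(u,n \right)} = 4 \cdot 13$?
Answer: $- \frac{13}{354236679} \approx -3.6699 \cdot 10^{-8}$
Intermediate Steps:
$X = 44$
$a{\left(u,n \right)} = 52$
$\frac{a{\left(232,X \right)}}{\left(-20475 - 31923\right) \left(-12101 + 39143\right)} = \frac{52}{\left(-20475 - 31923\right) \left(-12101 + 39143\right)} = \frac{52}{\left(-52398\right) 27042} = \frac{52}{-1416946716} = 52 \left(- \frac{1}{1416946716}\right) = - \frac{13}{354236679}$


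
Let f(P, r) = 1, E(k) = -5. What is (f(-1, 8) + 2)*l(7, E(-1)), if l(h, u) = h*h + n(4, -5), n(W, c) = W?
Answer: 159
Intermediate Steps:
l(h, u) = 4 + h² (l(h, u) = h*h + 4 = h² + 4 = 4 + h²)
(f(-1, 8) + 2)*l(7, E(-1)) = (1 + 2)*(4 + 7²) = 3*(4 + 49) = 3*53 = 159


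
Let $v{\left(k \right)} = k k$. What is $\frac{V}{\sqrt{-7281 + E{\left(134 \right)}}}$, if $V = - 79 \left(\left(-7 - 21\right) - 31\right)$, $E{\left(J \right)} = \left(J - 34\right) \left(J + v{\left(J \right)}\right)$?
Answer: $\frac{4661 \sqrt{200191}}{600573} \approx 3.4724$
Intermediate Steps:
$v{\left(k \right)} = k^{2}$
$E{\left(J \right)} = \left(-34 + J\right) \left(J + J^{2}\right)$ ($E{\left(J \right)} = \left(J - 34\right) \left(J + J^{2}\right) = \left(-34 + J\right) \left(J + J^{2}\right)$)
$V = 4661$ ($V = - 79 \left(\left(-7 - 21\right) - 31\right) = - 79 \left(-28 - 31\right) = \left(-79\right) \left(-59\right) = 4661$)
$\frac{V}{\sqrt{-7281 + E{\left(134 \right)}}} = \frac{4661}{\sqrt{-7281 + 134 \left(-34 + 134^{2} - 4422\right)}} = \frac{4661}{\sqrt{-7281 + 134 \left(-34 + 17956 - 4422\right)}} = \frac{4661}{\sqrt{-7281 + 134 \cdot 13500}} = \frac{4661}{\sqrt{-7281 + 1809000}} = \frac{4661}{\sqrt{1801719}} = \frac{4661}{3 \sqrt{200191}} = 4661 \frac{\sqrt{200191}}{600573} = \frac{4661 \sqrt{200191}}{600573}$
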